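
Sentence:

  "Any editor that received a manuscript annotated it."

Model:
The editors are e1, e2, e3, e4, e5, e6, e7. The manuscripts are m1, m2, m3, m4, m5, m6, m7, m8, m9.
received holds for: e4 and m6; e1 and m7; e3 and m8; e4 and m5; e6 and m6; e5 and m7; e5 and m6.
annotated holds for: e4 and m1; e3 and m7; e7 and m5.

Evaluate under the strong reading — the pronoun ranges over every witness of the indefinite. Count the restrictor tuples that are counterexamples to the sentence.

"it" takes "a manuscript" as antecedent — a donkey pronoun bound across the clause boundary.
Strong reading: for every (e,m) with received(e,m), annotated(e,m).
Restrictor pairs: (e1,m7) ✗  (e3,m8) ✗  (e4,m5) ✗  (e4,m6) ✗  (e5,m6) ✗  (e5,m7) ✗  (e6,m6) ✗
Counterexamples (restrictor pairs failing the scope): 7.

7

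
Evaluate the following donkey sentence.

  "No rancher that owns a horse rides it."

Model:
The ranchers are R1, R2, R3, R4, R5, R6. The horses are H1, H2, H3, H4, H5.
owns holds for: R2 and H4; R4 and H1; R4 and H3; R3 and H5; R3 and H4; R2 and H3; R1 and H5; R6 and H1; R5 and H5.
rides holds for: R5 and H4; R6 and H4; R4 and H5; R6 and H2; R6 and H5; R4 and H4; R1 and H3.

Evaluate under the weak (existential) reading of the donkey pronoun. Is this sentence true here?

"it" takes "a horse" as antecedent — a donkey pronoun bound across the clause boundary.
Truth condition: for no (r,h) with owns(r,h) does rides(r,h) hold.
Restrictor pairs — does the scope hold? (R1,H5):fails  (R2,H3):fails  (R2,H4):fails  (R3,H4):fails  (R3,H5):fails  (R4,H1):fails  (R4,H3):fails  (R5,H5):fails  (R6,H1):fails
Scope holds for no restrictor pair, so the sentence is true.

True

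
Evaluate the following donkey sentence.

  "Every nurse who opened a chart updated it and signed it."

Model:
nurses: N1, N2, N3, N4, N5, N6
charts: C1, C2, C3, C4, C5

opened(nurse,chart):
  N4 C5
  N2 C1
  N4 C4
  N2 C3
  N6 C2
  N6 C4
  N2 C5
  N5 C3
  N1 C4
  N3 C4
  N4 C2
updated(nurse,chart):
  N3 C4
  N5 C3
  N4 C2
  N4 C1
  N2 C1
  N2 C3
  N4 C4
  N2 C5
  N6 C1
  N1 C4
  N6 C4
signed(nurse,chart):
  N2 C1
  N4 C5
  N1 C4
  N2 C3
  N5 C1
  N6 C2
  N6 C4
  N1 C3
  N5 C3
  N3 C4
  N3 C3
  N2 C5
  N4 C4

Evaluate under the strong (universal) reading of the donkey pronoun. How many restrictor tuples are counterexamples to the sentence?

3

"it" takes "a chart" as antecedent — a donkey pronoun bound across the clause boundary.
Strong reading: for every (n,c) with opened(n,c), updated(n,c) ∧ signed(n,c).
Restrictor pairs: (N1,C4) ✓  (N2,C1) ✓  (N2,C3) ✓  (N2,C5) ✓  (N3,C4) ✓  (N4,C2) ✗  (N4,C4) ✓  (N4,C5) ✗  (N5,C3) ✓  (N6,C2) ✗  (N6,C4) ✓
Counterexamples (restrictor pairs failing the scope): 3.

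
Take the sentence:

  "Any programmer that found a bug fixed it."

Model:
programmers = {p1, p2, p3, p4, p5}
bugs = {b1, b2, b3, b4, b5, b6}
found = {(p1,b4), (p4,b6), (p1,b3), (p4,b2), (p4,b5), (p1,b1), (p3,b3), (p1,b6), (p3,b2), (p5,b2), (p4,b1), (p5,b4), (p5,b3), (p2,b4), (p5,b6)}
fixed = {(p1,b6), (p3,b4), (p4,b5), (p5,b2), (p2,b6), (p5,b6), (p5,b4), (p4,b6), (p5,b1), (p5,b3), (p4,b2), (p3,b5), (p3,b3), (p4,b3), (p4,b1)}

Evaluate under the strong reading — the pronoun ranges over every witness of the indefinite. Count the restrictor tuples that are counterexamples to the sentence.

5

"it" takes "a bug" as antecedent — a donkey pronoun bound across the clause boundary.
Strong reading: for every (p,b) with found(p,b), fixed(p,b).
Restrictor pairs: (p1,b1) ✗  (p1,b3) ✗  (p1,b4) ✗  (p1,b6) ✓  (p2,b4) ✗  (p3,b2) ✗  (p3,b3) ✓  (p4,b1) ✓  (p4,b2) ✓  (p4,b5) ✓  (p4,b6) ✓  (p5,b2) ✓  (p5,b3) ✓  (p5,b4) ✓  (p5,b6) ✓
Counterexamples (restrictor pairs failing the scope): 5.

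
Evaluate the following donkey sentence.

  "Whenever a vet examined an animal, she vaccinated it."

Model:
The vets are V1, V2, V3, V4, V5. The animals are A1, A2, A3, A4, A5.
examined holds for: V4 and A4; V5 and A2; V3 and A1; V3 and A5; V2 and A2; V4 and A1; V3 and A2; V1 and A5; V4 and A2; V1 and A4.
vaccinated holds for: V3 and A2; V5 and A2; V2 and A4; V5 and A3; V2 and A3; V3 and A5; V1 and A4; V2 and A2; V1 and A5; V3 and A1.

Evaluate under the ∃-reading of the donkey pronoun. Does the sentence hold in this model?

"it" takes "an animal" as antecedent — a donkey pronoun bound across the clause boundary.
Weak reading: every vet v with some examined-animal has at least one examined-animal a such that vaccinated(v,a).
Per vet: V1:✓  V2:✓  V3:✓  V4:✗  V5:✓
V4 has no witness among its examined-animals.

False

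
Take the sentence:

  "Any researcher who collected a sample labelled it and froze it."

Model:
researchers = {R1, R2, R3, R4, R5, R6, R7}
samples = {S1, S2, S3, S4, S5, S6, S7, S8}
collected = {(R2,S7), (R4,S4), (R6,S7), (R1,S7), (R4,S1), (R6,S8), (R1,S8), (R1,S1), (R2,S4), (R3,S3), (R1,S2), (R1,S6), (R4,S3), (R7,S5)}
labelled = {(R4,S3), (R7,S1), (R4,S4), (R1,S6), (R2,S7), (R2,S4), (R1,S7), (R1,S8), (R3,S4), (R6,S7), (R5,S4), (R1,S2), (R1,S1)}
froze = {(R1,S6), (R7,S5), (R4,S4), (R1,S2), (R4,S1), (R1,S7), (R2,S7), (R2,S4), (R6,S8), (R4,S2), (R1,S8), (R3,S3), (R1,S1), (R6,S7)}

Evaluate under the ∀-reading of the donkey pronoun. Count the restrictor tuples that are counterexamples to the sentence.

5

"it" takes "a sample" as antecedent — a donkey pronoun bound across the clause boundary.
Strong reading: for every (r,s) with collected(r,s), labelled(r,s) ∧ froze(r,s).
Restrictor pairs: (R1,S1) ✓  (R1,S2) ✓  (R1,S6) ✓  (R1,S7) ✓  (R1,S8) ✓  (R2,S4) ✓  (R2,S7) ✓  (R3,S3) ✗  (R4,S1) ✗  (R4,S3) ✗  (R4,S4) ✓  (R6,S7) ✓  (R6,S8) ✗  (R7,S5) ✗
Counterexamples (restrictor pairs failing the scope): 5.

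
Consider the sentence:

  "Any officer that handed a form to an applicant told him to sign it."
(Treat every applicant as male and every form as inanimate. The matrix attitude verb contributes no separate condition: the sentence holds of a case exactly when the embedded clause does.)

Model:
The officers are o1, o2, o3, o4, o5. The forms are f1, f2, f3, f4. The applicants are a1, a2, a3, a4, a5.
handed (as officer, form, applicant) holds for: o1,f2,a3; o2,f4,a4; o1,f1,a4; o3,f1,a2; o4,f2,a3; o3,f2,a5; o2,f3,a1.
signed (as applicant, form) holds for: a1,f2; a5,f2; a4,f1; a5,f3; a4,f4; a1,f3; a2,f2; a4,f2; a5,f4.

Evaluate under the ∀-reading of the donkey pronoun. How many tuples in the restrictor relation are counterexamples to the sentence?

3

"him" takes "an applicant" as antecedent and "it" takes "a form"; both are donkey pronouns co-varying with the restrictor.
Strong reading: for every (o,f,a) with handed(o,f,a), signed(a,f).
Restrictor triples: (o1,f1,a4)→signed(a4,f1) ✓  (o1,f2,a3)→signed(a3,f2) ✗  (o2,f3,a1)→signed(a1,f3) ✓  (o2,f4,a4)→signed(a4,f4) ✓  (o3,f1,a2)→signed(a2,f1) ✗  (o3,f2,a5)→signed(a5,f2) ✓  (o4,f2,a3)→signed(a3,f2) ✗
Counterexamples (restrictor triples failing the scope): 3.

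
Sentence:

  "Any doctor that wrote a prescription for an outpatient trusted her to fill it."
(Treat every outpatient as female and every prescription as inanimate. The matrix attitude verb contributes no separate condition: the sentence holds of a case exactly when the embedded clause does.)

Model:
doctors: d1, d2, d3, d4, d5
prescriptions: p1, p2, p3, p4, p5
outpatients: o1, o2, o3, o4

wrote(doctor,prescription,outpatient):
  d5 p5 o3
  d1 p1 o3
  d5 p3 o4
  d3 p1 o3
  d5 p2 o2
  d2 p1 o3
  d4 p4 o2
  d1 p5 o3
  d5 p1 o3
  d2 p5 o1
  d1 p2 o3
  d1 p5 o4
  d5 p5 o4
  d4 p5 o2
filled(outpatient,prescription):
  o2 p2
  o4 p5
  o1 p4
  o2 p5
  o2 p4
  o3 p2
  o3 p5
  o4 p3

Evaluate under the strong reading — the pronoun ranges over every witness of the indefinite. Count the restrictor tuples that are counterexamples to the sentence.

"her" takes "an outpatient" as antecedent and "it" takes "a prescription"; both are donkey pronouns co-varying with the restrictor.
Strong reading: for every (d,p,o) with wrote(d,p,o), filled(o,p).
Restrictor triples: (d1,p1,o3)→filled(o3,p1) ✗  (d1,p2,o3)→filled(o3,p2) ✓  (d1,p5,o3)→filled(o3,p5) ✓  (d1,p5,o4)→filled(o4,p5) ✓  (d2,p1,o3)→filled(o3,p1) ✗  (d2,p5,o1)→filled(o1,p5) ✗  (d3,p1,o3)→filled(o3,p1) ✗  (d4,p4,o2)→filled(o2,p4) ✓  (d4,p5,o2)→filled(o2,p5) ✓  (d5,p1,o3)→filled(o3,p1) ✗  (d5,p2,o2)→filled(o2,p2) ✓  (d5,p3,o4)→filled(o4,p3) ✓  (d5,p5,o3)→filled(o3,p5) ✓  (d5,p5,o4)→filled(o4,p5) ✓
Counterexamples (restrictor triples failing the scope): 5.

5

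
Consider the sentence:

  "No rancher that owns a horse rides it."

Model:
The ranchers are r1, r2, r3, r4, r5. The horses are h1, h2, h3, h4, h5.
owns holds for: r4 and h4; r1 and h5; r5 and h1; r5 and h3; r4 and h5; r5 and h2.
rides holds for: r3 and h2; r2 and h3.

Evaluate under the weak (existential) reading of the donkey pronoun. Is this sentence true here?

True

"it" takes "a horse" as antecedent — a donkey pronoun bound across the clause boundary.
Truth condition: for no (r,h) with owns(r,h) does rides(r,h) hold.
Restrictor pairs — does the scope hold? (r1,h5):fails  (r4,h4):fails  (r4,h5):fails  (r5,h1):fails  (r5,h2):fails  (r5,h3):fails
Scope holds for no restrictor pair, so the sentence is true.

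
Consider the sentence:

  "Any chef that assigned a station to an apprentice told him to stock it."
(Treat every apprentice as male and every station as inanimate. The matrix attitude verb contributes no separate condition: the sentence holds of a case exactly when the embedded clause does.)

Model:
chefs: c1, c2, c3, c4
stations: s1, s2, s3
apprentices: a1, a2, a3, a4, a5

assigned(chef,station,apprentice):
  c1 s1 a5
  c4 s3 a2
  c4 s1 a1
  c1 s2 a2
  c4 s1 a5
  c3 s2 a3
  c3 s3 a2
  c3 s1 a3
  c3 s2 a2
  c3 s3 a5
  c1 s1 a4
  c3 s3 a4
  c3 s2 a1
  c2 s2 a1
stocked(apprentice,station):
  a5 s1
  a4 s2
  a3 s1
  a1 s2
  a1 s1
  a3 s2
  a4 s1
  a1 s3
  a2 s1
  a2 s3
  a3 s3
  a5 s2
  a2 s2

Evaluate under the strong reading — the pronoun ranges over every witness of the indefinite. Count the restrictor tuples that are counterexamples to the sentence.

"him" takes "an apprentice" as antecedent and "it" takes "a station"; both are donkey pronouns co-varying with the restrictor.
Strong reading: for every (c,s,a) with assigned(c,s,a), stocked(a,s).
Restrictor triples: (c1,s1,a4)→stocked(a4,s1) ✓  (c1,s1,a5)→stocked(a5,s1) ✓  (c1,s2,a2)→stocked(a2,s2) ✓  (c2,s2,a1)→stocked(a1,s2) ✓  (c3,s1,a3)→stocked(a3,s1) ✓  (c3,s2,a1)→stocked(a1,s2) ✓  (c3,s2,a2)→stocked(a2,s2) ✓  (c3,s2,a3)→stocked(a3,s2) ✓  (c3,s3,a2)→stocked(a2,s3) ✓  (c3,s3,a4)→stocked(a4,s3) ✗  (c3,s3,a5)→stocked(a5,s3) ✗  (c4,s1,a1)→stocked(a1,s1) ✓  (c4,s1,a5)→stocked(a5,s1) ✓  (c4,s3,a2)→stocked(a2,s3) ✓
Counterexamples (restrictor triples failing the scope): 2.

2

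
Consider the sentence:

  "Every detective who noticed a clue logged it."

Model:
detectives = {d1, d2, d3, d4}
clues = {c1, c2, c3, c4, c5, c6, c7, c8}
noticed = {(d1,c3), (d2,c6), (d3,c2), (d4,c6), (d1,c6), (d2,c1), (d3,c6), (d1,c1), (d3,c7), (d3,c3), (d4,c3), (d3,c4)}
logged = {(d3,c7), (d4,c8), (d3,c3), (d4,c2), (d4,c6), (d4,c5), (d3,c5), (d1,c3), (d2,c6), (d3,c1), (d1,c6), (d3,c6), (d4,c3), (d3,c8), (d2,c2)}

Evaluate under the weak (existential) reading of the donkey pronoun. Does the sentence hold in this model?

"it" takes "a clue" as antecedent — a donkey pronoun bound across the clause boundary.
Weak reading: every detective d with some noticed-clue has at least one noticed-clue c such that logged(d,c).
Per detective: d1:✓  d2:✓  d3:✓  d4:✓
Every detective in the restrictor has a witness.

True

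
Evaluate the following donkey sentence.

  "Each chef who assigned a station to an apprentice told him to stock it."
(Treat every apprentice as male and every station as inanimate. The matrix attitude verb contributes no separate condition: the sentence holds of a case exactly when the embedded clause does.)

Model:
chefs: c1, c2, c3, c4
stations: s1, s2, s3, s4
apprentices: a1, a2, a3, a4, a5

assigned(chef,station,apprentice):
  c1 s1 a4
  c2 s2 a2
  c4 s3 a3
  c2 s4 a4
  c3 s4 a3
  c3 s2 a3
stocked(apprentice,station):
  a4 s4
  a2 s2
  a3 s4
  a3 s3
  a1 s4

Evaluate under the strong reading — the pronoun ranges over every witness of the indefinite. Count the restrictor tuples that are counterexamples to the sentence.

2

"him" takes "an apprentice" as antecedent and "it" takes "a station"; both are donkey pronouns co-varying with the restrictor.
Strong reading: for every (c,s,a) with assigned(c,s,a), stocked(a,s).
Restrictor triples: (c1,s1,a4)→stocked(a4,s1) ✗  (c2,s2,a2)→stocked(a2,s2) ✓  (c2,s4,a4)→stocked(a4,s4) ✓  (c3,s2,a3)→stocked(a3,s2) ✗  (c3,s4,a3)→stocked(a3,s4) ✓  (c4,s3,a3)→stocked(a3,s3) ✓
Counterexamples (restrictor triples failing the scope): 2.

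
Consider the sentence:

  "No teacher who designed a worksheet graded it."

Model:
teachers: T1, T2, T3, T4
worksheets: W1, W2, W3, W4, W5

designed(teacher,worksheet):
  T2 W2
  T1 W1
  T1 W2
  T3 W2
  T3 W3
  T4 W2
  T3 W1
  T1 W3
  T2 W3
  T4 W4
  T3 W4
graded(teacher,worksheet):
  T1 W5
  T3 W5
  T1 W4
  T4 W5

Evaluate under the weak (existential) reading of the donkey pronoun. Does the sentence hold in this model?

"it" takes "a worksheet" as antecedent — a donkey pronoun bound across the clause boundary.
Truth condition: for no (t,w) with designed(t,w) does graded(t,w) hold.
Restrictor pairs — does the scope hold? (T1,W1):fails  (T1,W2):fails  (T1,W3):fails  (T2,W2):fails  (T2,W3):fails  (T3,W1):fails  (T3,W2):fails  (T3,W3):fails  (T3,W4):fails  (T4,W2):fails  (T4,W4):fails
Scope holds for no restrictor pair, so the sentence is true.

True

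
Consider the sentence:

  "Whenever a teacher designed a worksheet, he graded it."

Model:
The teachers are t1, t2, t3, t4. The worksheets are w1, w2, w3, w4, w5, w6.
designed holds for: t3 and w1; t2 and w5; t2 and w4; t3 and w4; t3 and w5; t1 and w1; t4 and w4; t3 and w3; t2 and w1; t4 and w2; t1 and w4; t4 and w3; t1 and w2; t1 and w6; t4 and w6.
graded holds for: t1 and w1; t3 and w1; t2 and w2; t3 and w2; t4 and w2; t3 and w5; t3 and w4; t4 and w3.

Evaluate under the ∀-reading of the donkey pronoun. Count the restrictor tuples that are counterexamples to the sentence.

"it" takes "a worksheet" as antecedent — a donkey pronoun bound across the clause boundary.
Strong reading: for every (t,w) with designed(t,w), graded(t,w).
Restrictor pairs: (t1,w1) ✓  (t1,w2) ✗  (t1,w4) ✗  (t1,w6) ✗  (t2,w1) ✗  (t2,w4) ✗  (t2,w5) ✗  (t3,w1) ✓  (t3,w3) ✗  (t3,w4) ✓  (t3,w5) ✓  (t4,w2) ✓  (t4,w3) ✓  (t4,w4) ✗  (t4,w6) ✗
Counterexamples (restrictor pairs failing the scope): 9.

9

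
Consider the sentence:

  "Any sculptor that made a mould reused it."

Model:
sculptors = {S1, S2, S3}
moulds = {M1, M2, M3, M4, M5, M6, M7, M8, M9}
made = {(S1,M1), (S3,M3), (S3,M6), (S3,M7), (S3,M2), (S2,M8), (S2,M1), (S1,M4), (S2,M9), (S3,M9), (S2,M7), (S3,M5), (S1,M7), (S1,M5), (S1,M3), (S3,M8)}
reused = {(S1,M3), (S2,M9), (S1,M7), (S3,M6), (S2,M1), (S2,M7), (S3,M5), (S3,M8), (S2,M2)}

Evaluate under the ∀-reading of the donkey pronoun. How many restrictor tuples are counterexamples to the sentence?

"it" takes "a mould" as antecedent — a donkey pronoun bound across the clause boundary.
Strong reading: for every (s,m) with made(s,m), reused(s,m).
Restrictor pairs: (S1,M1) ✗  (S1,M3) ✓  (S1,M4) ✗  (S1,M5) ✗  (S1,M7) ✓  (S2,M1) ✓  (S2,M7) ✓  (S2,M8) ✗  (S2,M9) ✓  (S3,M2) ✗  (S3,M3) ✗  (S3,M5) ✓  (S3,M6) ✓  (S3,M7) ✗  (S3,M8) ✓  (S3,M9) ✗
Counterexamples (restrictor pairs failing the scope): 8.

8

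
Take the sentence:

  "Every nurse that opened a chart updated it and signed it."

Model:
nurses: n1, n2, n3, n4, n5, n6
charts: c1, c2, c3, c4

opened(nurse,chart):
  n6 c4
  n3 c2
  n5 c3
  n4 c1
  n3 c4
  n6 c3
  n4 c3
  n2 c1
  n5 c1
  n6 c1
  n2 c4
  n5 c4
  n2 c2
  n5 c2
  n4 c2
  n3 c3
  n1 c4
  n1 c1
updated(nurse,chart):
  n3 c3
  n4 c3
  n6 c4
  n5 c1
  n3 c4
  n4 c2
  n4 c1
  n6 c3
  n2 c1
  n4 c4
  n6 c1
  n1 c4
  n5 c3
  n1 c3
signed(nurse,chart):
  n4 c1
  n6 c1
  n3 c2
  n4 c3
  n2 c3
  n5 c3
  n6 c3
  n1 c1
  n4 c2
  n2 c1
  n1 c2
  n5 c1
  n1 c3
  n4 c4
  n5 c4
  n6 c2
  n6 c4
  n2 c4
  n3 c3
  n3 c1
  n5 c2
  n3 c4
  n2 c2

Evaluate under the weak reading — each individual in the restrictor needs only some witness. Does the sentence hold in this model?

"it" takes "a chart" as antecedent — a donkey pronoun bound across the clause boundary.
Weak reading: every nurse n with some opened-chart has at least one opened-chart c such that updated(n,c) ∧ signed(n,c).
Per nurse: n1:✗  n2:✓  n3:✓  n4:✓  n5:✓  n6:✓
n1 has no witness among its opened-charts.

False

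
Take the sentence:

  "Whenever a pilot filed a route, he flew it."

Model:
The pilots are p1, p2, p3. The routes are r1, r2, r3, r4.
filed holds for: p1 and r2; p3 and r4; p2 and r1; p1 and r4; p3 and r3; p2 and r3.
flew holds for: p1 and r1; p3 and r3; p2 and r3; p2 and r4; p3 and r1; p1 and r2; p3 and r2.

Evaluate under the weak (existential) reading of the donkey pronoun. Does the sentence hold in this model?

"it" takes "a route" as antecedent — a donkey pronoun bound across the clause boundary.
Weak reading: every pilot p with some filed-route has at least one filed-route r such that flew(p,r).
Per pilot: p1:✓  p2:✓  p3:✓
Every pilot in the restrictor has a witness.

True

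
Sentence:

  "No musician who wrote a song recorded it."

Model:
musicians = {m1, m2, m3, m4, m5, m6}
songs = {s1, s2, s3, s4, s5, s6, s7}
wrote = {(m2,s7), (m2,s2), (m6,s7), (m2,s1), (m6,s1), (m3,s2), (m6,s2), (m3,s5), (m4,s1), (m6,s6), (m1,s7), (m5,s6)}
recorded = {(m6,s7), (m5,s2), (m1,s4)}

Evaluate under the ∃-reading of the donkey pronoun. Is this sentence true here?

"it" takes "a song" as antecedent — a donkey pronoun bound across the clause boundary.
Truth condition: for no (m,s) with wrote(m,s) does recorded(m,s) hold.
Restrictor pairs — does the scope hold? (m1,s7):fails  (m2,s1):fails  (m2,s2):fails  (m2,s7):fails  (m3,s2):fails  (m3,s5):fails  (m4,s1):fails  (m5,s6):fails  (m6,s1):fails  (m6,s2):fails  (m6,s6):fails  (m6,s7):holds
Scope holds for 1 pair(s), so the sentence is false.

False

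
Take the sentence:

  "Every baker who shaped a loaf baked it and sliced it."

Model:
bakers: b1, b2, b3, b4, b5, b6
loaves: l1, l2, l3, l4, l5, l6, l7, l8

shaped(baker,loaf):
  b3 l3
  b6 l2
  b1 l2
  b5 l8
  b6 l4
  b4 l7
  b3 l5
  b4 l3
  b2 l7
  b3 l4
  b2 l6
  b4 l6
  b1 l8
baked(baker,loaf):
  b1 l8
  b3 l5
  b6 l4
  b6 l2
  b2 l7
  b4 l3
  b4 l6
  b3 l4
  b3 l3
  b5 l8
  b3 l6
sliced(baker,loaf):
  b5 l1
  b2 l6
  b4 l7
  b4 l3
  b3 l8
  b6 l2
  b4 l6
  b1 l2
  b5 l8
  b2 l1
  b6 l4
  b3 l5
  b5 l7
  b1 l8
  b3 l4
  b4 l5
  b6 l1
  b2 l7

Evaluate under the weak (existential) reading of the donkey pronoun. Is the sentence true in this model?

"it" takes "a loaf" as antecedent — a donkey pronoun bound across the clause boundary.
Weak reading: every baker b with some shaped-loaf has at least one shaped-loaf l such that baked(b,l) ∧ sliced(b,l).
Per baker: b1:✓  b2:✓  b3:✓  b4:✓  b5:✓  b6:✓
Every baker in the restrictor has a witness.

True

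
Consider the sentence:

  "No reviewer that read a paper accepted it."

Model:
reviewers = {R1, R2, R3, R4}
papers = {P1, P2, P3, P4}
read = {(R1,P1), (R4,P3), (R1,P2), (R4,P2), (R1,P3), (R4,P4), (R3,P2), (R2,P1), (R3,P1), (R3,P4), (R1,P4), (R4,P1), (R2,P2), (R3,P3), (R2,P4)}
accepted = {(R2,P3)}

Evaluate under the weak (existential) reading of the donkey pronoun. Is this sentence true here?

True

"it" takes "a paper" as antecedent — a donkey pronoun bound across the clause boundary.
Truth condition: for no (r,p) with read(r,p) does accepted(r,p) hold.
Restrictor pairs — does the scope hold? (R1,P1):fails  (R1,P2):fails  (R1,P3):fails  (R1,P4):fails  (R2,P1):fails  (R2,P2):fails  (R2,P4):fails  (R3,P1):fails  (R3,P2):fails  (R3,P3):fails  (R3,P4):fails  (R4,P1):fails  (R4,P2):fails  (R4,P3):fails  (R4,P4):fails
Scope holds for no restrictor pair, so the sentence is true.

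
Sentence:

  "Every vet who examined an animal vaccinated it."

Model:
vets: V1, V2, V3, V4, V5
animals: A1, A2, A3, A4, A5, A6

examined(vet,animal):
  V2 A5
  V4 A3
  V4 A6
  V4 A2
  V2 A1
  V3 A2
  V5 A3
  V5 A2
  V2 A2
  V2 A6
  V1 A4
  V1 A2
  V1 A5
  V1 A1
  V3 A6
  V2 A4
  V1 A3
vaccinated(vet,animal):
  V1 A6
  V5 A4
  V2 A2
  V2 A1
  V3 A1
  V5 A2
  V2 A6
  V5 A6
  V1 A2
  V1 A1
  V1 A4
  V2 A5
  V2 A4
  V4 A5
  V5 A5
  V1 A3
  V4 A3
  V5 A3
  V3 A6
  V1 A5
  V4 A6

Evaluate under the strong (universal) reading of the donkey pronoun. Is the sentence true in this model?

False

"it" takes "an animal" as antecedent — a donkey pronoun bound across the clause boundary.
Strong reading: for every (v,a) with examined(v,a), vaccinated(v,a).
Restrictor pairs: (V1,A1) ✓  (V1,A2) ✓  (V1,A3) ✓  (V1,A4) ✓  (V1,A5) ✓  (V2,A1) ✓  (V2,A2) ✓  (V2,A4) ✓  (V2,A5) ✓  (V2,A6) ✓  (V3,A2) ✗  (V3,A6) ✓  (V4,A2) ✗  (V4,A3) ✓  (V4,A6) ✓  (V5,A2) ✓  (V5,A3) ✓
Counterexample: (V3,A2) is in examined but fails the scope.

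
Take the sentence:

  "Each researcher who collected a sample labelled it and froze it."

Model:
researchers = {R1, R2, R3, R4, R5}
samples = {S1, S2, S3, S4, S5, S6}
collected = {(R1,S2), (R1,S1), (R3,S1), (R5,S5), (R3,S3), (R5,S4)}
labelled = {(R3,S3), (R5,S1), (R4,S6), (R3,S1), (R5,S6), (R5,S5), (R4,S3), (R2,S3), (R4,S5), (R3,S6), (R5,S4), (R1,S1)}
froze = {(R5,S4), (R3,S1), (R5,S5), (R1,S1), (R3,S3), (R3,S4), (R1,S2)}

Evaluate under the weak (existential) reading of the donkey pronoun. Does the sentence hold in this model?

"it" takes "a sample" as antecedent — a donkey pronoun bound across the clause boundary.
Weak reading: every researcher r with some collected-sample has at least one collected-sample s such that labelled(r,s) ∧ froze(r,s).
Per researcher: R1:✓  R3:✓  R5:✓
Every researcher in the restrictor has a witness.

True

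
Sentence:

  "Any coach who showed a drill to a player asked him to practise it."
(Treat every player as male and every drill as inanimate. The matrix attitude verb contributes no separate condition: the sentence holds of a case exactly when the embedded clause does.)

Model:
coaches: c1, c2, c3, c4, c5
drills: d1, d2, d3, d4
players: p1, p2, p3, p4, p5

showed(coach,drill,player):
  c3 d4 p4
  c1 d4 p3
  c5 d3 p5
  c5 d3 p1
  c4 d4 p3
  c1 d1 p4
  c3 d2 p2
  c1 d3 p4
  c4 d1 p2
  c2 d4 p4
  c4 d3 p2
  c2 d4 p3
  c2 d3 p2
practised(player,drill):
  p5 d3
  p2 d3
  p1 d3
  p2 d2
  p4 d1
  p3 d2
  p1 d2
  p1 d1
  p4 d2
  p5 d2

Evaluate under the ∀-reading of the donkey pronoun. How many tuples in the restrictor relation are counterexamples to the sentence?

"him" takes "a player" as antecedent and "it" takes "a drill"; both are donkey pronouns co-varying with the restrictor.
Strong reading: for every (c,d,p) with showed(c,d,p), practised(p,d).
Restrictor triples: (c1,d1,p4)→practised(p4,d1) ✓  (c1,d3,p4)→practised(p4,d3) ✗  (c1,d4,p3)→practised(p3,d4) ✗  (c2,d3,p2)→practised(p2,d3) ✓  (c2,d4,p3)→practised(p3,d4) ✗  (c2,d4,p4)→practised(p4,d4) ✗  (c3,d2,p2)→practised(p2,d2) ✓  (c3,d4,p4)→practised(p4,d4) ✗  (c4,d1,p2)→practised(p2,d1) ✗  (c4,d3,p2)→practised(p2,d3) ✓  (c4,d4,p3)→practised(p3,d4) ✗  (c5,d3,p1)→practised(p1,d3) ✓  (c5,d3,p5)→practised(p5,d3) ✓
Counterexamples (restrictor triples failing the scope): 7.

7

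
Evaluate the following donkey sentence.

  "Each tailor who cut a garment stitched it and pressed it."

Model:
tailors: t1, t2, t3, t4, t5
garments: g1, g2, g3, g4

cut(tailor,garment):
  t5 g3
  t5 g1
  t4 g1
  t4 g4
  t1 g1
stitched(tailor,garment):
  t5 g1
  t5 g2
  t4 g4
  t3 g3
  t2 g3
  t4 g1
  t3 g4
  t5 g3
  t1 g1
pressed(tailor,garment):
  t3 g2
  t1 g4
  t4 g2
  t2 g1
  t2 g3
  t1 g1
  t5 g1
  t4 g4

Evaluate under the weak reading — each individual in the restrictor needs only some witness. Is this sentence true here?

"it" takes "a garment" as antecedent — a donkey pronoun bound across the clause boundary.
Weak reading: every tailor t with some cut-garment has at least one cut-garment g such that stitched(t,g) ∧ pressed(t,g).
Per tailor: t1:✓  t4:✓  t5:✓
Every tailor in the restrictor has a witness.

True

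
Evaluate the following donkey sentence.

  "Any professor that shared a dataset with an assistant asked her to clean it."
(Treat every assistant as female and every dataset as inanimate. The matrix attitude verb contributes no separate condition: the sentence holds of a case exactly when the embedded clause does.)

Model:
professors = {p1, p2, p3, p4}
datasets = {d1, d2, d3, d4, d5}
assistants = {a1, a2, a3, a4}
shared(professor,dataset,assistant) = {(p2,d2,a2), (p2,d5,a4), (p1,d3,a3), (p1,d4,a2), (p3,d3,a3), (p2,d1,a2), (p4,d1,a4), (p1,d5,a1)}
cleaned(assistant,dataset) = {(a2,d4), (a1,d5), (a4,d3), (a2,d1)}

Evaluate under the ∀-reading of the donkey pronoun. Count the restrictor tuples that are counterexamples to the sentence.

5

"her" takes "an assistant" as antecedent and "it" takes "a dataset"; both are donkey pronouns co-varying with the restrictor.
Strong reading: for every (p,d,a) with shared(p,d,a), cleaned(a,d).
Restrictor triples: (p1,d3,a3)→cleaned(a3,d3) ✗  (p1,d4,a2)→cleaned(a2,d4) ✓  (p1,d5,a1)→cleaned(a1,d5) ✓  (p2,d1,a2)→cleaned(a2,d1) ✓  (p2,d2,a2)→cleaned(a2,d2) ✗  (p2,d5,a4)→cleaned(a4,d5) ✗  (p3,d3,a3)→cleaned(a3,d3) ✗  (p4,d1,a4)→cleaned(a4,d1) ✗
Counterexamples (restrictor triples failing the scope): 5.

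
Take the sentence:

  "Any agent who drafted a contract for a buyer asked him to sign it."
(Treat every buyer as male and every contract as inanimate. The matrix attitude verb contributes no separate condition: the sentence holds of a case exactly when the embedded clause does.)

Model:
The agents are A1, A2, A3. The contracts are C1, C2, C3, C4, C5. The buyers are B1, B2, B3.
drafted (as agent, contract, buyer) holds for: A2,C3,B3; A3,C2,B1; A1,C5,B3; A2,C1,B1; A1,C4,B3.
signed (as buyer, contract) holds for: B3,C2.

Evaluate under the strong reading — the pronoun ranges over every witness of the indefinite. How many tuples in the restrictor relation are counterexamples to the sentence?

5

"him" takes "a buyer" as antecedent and "it" takes "a contract"; both are donkey pronouns co-varying with the restrictor.
Strong reading: for every (a,c,b) with drafted(a,c,b), signed(b,c).
Restrictor triples: (A1,C4,B3)→signed(B3,C4) ✗  (A1,C5,B3)→signed(B3,C5) ✗  (A2,C1,B1)→signed(B1,C1) ✗  (A2,C3,B3)→signed(B3,C3) ✗  (A3,C2,B1)→signed(B1,C2) ✗
Counterexamples (restrictor triples failing the scope): 5.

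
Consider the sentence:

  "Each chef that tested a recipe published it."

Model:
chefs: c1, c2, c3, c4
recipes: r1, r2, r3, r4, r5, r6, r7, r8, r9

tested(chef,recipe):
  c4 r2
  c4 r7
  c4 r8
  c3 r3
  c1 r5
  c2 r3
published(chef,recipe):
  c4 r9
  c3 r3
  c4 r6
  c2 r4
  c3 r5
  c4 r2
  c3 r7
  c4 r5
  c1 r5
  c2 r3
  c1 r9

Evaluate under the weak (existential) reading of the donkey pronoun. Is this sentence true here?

True

"it" takes "a recipe" as antecedent — a donkey pronoun bound across the clause boundary.
Weak reading: every chef c with some tested-recipe has at least one tested-recipe r such that published(c,r).
Per chef: c1:✓  c2:✓  c3:✓  c4:✓
Every chef in the restrictor has a witness.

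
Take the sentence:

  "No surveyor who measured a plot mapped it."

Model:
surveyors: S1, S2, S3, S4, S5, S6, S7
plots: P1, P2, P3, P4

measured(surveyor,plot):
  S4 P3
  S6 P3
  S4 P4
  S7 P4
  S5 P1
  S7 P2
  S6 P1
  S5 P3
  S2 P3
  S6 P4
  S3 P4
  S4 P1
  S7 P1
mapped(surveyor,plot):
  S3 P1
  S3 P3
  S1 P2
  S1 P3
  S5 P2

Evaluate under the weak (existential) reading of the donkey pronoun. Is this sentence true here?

True

"it" takes "a plot" as antecedent — a donkey pronoun bound across the clause boundary.
Truth condition: for no (s,p) with measured(s,p) does mapped(s,p) hold.
Restrictor pairs — does the scope hold? (S2,P3):fails  (S3,P4):fails  (S4,P1):fails  (S4,P3):fails  (S4,P4):fails  (S5,P1):fails  (S5,P3):fails  (S6,P1):fails  (S6,P3):fails  (S6,P4):fails  (S7,P1):fails  (S7,P2):fails  (S7,P4):fails
Scope holds for no restrictor pair, so the sentence is true.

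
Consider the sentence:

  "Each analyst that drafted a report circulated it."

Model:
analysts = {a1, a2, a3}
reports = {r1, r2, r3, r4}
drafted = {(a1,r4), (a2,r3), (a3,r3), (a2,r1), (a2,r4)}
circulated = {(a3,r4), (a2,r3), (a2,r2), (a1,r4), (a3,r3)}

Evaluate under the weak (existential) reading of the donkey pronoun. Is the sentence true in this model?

"it" takes "a report" as antecedent — a donkey pronoun bound across the clause boundary.
Weak reading: every analyst a with some drafted-report has at least one drafted-report r such that circulated(a,r).
Per analyst: a1:✓  a2:✓  a3:✓
Every analyst in the restrictor has a witness.

True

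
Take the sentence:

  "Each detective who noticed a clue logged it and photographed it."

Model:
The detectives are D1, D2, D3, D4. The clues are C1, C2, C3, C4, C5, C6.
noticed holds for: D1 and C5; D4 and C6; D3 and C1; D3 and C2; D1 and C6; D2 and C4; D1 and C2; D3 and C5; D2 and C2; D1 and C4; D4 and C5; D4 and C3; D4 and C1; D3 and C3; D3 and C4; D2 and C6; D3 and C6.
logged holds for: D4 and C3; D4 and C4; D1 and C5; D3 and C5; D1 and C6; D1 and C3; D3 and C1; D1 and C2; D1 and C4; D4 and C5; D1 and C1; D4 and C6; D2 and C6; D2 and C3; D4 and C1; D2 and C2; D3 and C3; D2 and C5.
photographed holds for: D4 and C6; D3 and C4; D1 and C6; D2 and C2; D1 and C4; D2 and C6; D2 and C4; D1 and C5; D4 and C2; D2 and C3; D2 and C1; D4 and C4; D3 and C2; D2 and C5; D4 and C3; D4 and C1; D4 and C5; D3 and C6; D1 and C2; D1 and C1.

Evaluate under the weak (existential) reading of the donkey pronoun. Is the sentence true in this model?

False

"it" takes "a clue" as antecedent — a donkey pronoun bound across the clause boundary.
Weak reading: every detective d with some noticed-clue has at least one noticed-clue c such that logged(d,c) ∧ photographed(d,c).
Per detective: D1:✓  D2:✓  D3:✗  D4:✓
D3 has no witness among its noticed-clues.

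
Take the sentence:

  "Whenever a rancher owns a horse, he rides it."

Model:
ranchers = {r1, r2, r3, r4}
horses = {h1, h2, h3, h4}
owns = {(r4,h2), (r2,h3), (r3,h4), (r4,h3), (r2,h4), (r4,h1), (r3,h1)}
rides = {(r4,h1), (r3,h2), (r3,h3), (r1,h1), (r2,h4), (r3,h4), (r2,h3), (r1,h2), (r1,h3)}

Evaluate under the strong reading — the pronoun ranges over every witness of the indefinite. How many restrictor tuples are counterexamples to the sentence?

"it" takes "a horse" as antecedent — a donkey pronoun bound across the clause boundary.
Strong reading: for every (r,h) with owns(r,h), rides(r,h).
Restrictor pairs: (r2,h3) ✓  (r2,h4) ✓  (r3,h1) ✗  (r3,h4) ✓  (r4,h1) ✓  (r4,h2) ✗  (r4,h3) ✗
Counterexamples (restrictor pairs failing the scope): 3.

3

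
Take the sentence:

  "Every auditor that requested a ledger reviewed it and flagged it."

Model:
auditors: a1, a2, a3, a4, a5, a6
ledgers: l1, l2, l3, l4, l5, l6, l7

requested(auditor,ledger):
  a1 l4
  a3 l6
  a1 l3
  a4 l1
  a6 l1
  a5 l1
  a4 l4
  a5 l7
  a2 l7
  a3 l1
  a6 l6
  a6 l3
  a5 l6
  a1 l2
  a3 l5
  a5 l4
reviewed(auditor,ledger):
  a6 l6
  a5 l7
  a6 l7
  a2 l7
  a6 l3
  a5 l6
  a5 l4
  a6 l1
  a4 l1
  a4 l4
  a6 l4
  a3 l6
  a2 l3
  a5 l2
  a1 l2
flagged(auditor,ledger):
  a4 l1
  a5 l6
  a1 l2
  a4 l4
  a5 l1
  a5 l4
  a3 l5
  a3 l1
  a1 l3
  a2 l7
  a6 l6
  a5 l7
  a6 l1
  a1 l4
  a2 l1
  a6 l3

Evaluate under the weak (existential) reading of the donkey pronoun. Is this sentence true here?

False

"it" takes "a ledger" as antecedent — a donkey pronoun bound across the clause boundary.
Weak reading: every auditor a with some requested-ledger has at least one requested-ledger l such that reviewed(a,l) ∧ flagged(a,l).
Per auditor: a1:✓  a2:✓  a3:✗  a4:✓  a5:✓  a6:✓
a3 has no witness among its requested-ledgers.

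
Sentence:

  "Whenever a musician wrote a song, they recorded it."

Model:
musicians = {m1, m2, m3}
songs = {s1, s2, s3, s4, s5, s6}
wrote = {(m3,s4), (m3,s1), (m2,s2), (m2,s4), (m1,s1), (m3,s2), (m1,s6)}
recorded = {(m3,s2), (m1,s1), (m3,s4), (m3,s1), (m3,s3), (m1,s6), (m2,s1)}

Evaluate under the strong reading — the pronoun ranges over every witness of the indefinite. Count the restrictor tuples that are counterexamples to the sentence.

"it" takes "a song" as antecedent — a donkey pronoun bound across the clause boundary.
Strong reading: for every (m,s) with wrote(m,s), recorded(m,s).
Restrictor pairs: (m1,s1) ✓  (m1,s6) ✓  (m2,s2) ✗  (m2,s4) ✗  (m3,s1) ✓  (m3,s2) ✓  (m3,s4) ✓
Counterexamples (restrictor pairs failing the scope): 2.

2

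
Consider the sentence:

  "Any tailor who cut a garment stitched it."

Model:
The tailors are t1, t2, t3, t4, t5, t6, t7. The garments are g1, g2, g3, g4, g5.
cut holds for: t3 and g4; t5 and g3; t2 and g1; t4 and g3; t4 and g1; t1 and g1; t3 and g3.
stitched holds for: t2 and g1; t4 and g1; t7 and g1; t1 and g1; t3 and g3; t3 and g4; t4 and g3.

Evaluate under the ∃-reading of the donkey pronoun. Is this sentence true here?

False

"it" takes "a garment" as antecedent — a donkey pronoun bound across the clause boundary.
Weak reading: every tailor t with some cut-garment has at least one cut-garment g such that stitched(t,g).
Per tailor: t1:✓  t2:✓  t3:✓  t4:✓  t5:✗
t5 has no witness among its cut-garments.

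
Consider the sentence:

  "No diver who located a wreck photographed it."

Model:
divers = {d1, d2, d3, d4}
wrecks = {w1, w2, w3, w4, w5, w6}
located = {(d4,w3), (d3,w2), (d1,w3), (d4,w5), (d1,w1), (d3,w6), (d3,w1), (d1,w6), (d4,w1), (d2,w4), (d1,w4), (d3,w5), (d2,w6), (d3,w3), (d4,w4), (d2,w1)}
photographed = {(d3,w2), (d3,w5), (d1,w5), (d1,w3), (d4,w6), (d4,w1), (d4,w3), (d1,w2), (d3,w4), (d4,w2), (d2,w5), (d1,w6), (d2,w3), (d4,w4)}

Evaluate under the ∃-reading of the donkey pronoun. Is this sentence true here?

False

"it" takes "a wreck" as antecedent — a donkey pronoun bound across the clause boundary.
Truth condition: for no (d,w) with located(d,w) does photographed(d,w) hold.
Restrictor pairs — does the scope hold? (d1,w1):fails  (d1,w3):holds  (d1,w4):fails  (d1,w6):holds  (d2,w1):fails  (d2,w4):fails  (d2,w6):fails  (d3,w1):fails  (d3,w2):holds  (d3,w3):fails  (d3,w5):holds  (d3,w6):fails  (d4,w1):holds  (d4,w3):holds  (d4,w4):holds  (d4,w5):fails
Scope holds for 7 pair(s), so the sentence is false.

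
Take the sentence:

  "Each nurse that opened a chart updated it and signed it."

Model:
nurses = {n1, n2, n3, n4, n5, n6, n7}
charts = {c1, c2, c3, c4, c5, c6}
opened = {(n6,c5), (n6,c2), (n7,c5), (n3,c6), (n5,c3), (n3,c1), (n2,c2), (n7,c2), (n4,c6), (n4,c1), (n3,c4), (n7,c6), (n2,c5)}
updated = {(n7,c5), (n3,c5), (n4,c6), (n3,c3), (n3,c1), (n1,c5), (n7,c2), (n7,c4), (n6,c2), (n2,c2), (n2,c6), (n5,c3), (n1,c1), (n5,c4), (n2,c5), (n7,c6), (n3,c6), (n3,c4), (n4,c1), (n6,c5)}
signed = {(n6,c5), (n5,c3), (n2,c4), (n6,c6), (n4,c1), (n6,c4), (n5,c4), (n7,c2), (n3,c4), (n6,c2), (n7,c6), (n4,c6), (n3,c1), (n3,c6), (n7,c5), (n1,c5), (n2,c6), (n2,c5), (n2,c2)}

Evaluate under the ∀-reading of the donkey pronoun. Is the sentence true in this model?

"it" takes "a chart" as antecedent — a donkey pronoun bound across the clause boundary.
Strong reading: for every (n,c) with opened(n,c), updated(n,c) ∧ signed(n,c).
Restrictor pairs: (n2,c2) ✓  (n2,c5) ✓  (n3,c1) ✓  (n3,c4) ✓  (n3,c6) ✓  (n4,c1) ✓  (n4,c6) ✓  (n5,c3) ✓  (n6,c2) ✓  (n6,c5) ✓  (n7,c2) ✓  (n7,c5) ✓  (n7,c6) ✓
Every restrictor pair satisfies the scope.

True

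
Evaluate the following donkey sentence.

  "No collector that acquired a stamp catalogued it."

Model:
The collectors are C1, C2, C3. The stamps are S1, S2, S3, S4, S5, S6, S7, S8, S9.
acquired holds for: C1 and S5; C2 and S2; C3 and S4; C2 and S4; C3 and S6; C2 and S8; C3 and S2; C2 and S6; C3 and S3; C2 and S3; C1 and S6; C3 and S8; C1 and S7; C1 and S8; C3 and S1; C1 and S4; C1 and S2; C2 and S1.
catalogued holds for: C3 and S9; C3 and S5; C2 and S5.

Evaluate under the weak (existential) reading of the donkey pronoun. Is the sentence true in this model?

True

"it" takes "a stamp" as antecedent — a donkey pronoun bound across the clause boundary.
Truth condition: for no (c,s) with acquired(c,s) does catalogued(c,s) hold.
Restrictor pairs — does the scope hold? (C1,S2):fails  (C1,S4):fails  (C1,S5):fails  (C1,S6):fails  (C1,S7):fails  (C1,S8):fails  (C2,S1):fails  (C2,S2):fails  (C2,S3):fails  (C2,S4):fails  (C2,S6):fails  (C2,S8):fails  (C3,S1):fails  (C3,S2):fails  (C3,S3):fails  (C3,S4):fails  (C3,S6):fails  (C3,S8):fails
Scope holds for no restrictor pair, so the sentence is true.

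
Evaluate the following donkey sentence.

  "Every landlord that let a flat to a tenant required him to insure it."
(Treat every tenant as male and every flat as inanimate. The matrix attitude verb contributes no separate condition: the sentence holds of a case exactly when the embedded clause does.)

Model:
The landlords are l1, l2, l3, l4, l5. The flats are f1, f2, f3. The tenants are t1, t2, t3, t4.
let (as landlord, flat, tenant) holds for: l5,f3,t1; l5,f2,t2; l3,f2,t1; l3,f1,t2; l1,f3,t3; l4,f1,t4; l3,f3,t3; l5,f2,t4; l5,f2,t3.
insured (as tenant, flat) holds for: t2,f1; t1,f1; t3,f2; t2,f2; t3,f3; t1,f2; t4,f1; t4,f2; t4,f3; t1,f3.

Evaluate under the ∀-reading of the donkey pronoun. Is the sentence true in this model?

"him" takes "a tenant" as antecedent and "it" takes "a flat"; both are donkey pronouns co-varying with the restrictor.
Strong reading: for every (l,f,t) with let(l,f,t), insured(t,f).
Restrictor triples: (l1,f3,t3)→insured(t3,f3) ✓  (l3,f1,t2)→insured(t2,f1) ✓  (l3,f2,t1)→insured(t1,f2) ✓  (l3,f3,t3)→insured(t3,f3) ✓  (l4,f1,t4)→insured(t4,f1) ✓  (l5,f2,t2)→insured(t2,f2) ✓  (l5,f2,t3)→insured(t3,f2) ✓  (l5,f2,t4)→insured(t4,f2) ✓  (l5,f3,t1)→insured(t1,f3) ✓
Every restrictor triple satisfies the scope.

True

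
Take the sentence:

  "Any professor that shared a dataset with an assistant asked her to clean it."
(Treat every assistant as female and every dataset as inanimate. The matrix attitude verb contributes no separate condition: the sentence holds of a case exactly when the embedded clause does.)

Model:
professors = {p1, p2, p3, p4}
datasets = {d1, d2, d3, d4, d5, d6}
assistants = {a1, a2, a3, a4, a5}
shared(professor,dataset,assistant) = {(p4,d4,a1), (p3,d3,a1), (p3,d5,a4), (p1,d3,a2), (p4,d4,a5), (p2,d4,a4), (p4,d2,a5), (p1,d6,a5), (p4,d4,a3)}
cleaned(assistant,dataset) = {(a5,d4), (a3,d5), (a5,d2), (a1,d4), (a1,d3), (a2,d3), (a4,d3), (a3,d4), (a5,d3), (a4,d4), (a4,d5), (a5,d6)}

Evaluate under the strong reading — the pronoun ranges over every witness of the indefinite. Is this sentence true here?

"her" takes "an assistant" as antecedent and "it" takes "a dataset"; both are donkey pronouns co-varying with the restrictor.
Strong reading: for every (p,d,a) with shared(p,d,a), cleaned(a,d).
Restrictor triples: (p1,d3,a2)→cleaned(a2,d3) ✓  (p1,d6,a5)→cleaned(a5,d6) ✓  (p2,d4,a4)→cleaned(a4,d4) ✓  (p3,d3,a1)→cleaned(a1,d3) ✓  (p3,d5,a4)→cleaned(a4,d5) ✓  (p4,d2,a5)→cleaned(a5,d2) ✓  (p4,d4,a1)→cleaned(a1,d4) ✓  (p4,d4,a3)→cleaned(a3,d4) ✓  (p4,d4,a5)→cleaned(a5,d4) ✓
Every restrictor triple satisfies the scope.

True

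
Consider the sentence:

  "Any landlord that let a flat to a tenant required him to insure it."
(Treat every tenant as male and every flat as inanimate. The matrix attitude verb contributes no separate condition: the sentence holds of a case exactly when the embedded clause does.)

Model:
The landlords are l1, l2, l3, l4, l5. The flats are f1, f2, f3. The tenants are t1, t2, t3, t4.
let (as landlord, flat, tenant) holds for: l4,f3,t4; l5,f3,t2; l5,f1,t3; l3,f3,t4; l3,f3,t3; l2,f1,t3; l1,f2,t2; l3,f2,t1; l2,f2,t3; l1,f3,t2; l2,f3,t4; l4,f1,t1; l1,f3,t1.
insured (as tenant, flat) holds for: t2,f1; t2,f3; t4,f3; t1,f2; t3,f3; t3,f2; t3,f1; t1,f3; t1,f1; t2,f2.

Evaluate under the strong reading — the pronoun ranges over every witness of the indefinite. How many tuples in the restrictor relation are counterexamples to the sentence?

0

"him" takes "a tenant" as antecedent and "it" takes "a flat"; both are donkey pronouns co-varying with the restrictor.
Strong reading: for every (l,f,t) with let(l,f,t), insured(t,f).
Restrictor triples: (l1,f2,t2)→insured(t2,f2) ✓  (l1,f3,t1)→insured(t1,f3) ✓  (l1,f3,t2)→insured(t2,f3) ✓  (l2,f1,t3)→insured(t3,f1) ✓  (l2,f2,t3)→insured(t3,f2) ✓  (l2,f3,t4)→insured(t4,f3) ✓  (l3,f2,t1)→insured(t1,f2) ✓  (l3,f3,t3)→insured(t3,f3) ✓  (l3,f3,t4)→insured(t4,f3) ✓  (l4,f1,t1)→insured(t1,f1) ✓  (l4,f3,t4)→insured(t4,f3) ✓  (l5,f1,t3)→insured(t3,f1) ✓  (l5,f3,t2)→insured(t2,f3) ✓
Counterexamples (restrictor triples failing the scope): 0.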